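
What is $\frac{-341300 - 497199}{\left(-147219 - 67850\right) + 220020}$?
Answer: $- \frac{838499}{4951} \approx -169.36$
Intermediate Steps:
$\frac{-341300 - 497199}{\left(-147219 - 67850\right) + 220020} = - \frac{838499}{\left(-147219 - 67850\right) + 220020} = - \frac{838499}{-215069 + 220020} = - \frac{838499}{4951}$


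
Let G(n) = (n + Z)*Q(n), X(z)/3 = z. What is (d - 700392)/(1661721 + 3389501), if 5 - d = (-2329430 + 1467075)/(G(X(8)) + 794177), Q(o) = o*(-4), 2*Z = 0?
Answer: -277308346248/1999963159403 ≈ -0.13866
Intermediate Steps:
Z = 0 (Z = (½)*0 = 0)
X(z) = 3*z
Q(o) = -4*o
G(n) = -4*n² (G(n) = (n + 0)*(-4*n) = n*(-4*n) = -4*n²)
d = 4821720/791873 (d = 5 - (-2329430 + 1467075)/(-4*(3*8)² + 794177) = 5 - (-862355)/(-4*24² + 794177) = 5 - (-862355)/(-4*576 + 794177) = 5 - (-862355)/(-2304 + 794177) = 5 - (-862355)/791873 = 5 - 1*(-862355/791873) = 5 + 862355/791873 = 4821720/791873 ≈ 6.0890)
(d - 700392)/(1661721 + 3389501) = (4821720/791873 - 700392)/(1661721 + 3389501) = -554616692496/791873/5051222 = -554616692496/791873*1/5051222 = -277308346248/1999963159403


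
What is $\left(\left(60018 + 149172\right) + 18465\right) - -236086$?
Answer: $463741$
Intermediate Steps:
$\left(\left(60018 + 149172\right) + 18465\right) - -236086 = \left(209190 + 18465\right) + 236086 = 227655 + 236086 = 463741$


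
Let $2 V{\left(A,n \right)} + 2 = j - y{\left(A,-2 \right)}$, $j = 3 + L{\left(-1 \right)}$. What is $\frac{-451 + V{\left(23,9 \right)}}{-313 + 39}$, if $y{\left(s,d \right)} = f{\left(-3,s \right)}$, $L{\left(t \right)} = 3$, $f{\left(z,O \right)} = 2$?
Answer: $\frac{225}{137} \approx 1.6423$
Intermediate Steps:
$j = 6$ ($j = 3 + 3 = 6$)
$y{\left(s,d \right)} = 2$
$V{\left(A,n \right)} = 1$ ($V{\left(A,n \right)} = -1 + \frac{6 - 2}{2} = -1 + \frac{1}{2} \cdot 4 = -1 + 2 = 1$)
$\frac{-451 + V{\left(23,9 \right)}}{-313 + 39} = \frac{-451 + 1}{-313 + 39} = - \frac{450}{-274} = \left(-450\right) \left(- \frac{1}{274}\right) = \frac{225}{137}$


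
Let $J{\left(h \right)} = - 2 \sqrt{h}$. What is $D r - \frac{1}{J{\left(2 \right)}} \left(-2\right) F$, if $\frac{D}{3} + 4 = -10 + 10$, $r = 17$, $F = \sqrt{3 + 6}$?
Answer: $306 \sqrt{2} \approx 432.75$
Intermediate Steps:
$F = 3$ ($F = \sqrt{9} = 3$)
$D = -12$ ($D = -12 + 3 \left(-10 + 10\right) = -12 + 3 \cdot 0 = -12 + 0 = -12$)
$D r - \frac{1}{J{\left(2 \right)}} \left(-2\right) F = \left(-12\right) 17 - \frac{1}{\left(-2\right) \sqrt{2}} \left(-2\right) 3 = - 204 - \frac{\left(-1\right) \sqrt{2}}{4} \left(-2\right) 3 = - 204 \frac{\sqrt{2}}{4} \left(-2\right) 3 = - 204 - \frac{\sqrt{2}}{2} \cdot 3 = - 204 \left(- \frac{3 \sqrt{2}}{2}\right) = 306 \sqrt{2}$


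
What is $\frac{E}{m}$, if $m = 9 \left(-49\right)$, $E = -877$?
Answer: $\frac{877}{441} \approx 1.9887$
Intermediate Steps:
$m = -441$
$\frac{E}{m} = - \frac{877}{-441} = \left(-877\right) \left(- \frac{1}{441}\right) = \frac{877}{441}$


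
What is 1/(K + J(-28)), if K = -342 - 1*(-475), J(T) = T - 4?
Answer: 1/101 ≈ 0.0099010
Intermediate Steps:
J(T) = -4 + T
K = 133 (K = -342 + 475 = 133)
1/(K + J(-28)) = 1/(133 + (-4 - 28)) = 1/(133 - 32) = 1/101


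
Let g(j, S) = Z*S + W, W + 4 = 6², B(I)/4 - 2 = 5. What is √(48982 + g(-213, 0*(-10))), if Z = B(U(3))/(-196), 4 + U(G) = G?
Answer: 3*√5446 ≈ 221.39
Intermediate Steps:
U(G) = -4 + G
B(I) = 28 (B(I) = 8 + 4*5 = 8 + 20 = 28)
Z = -⅐ (Z = 28/(-196) = 28*(-1/196) = -⅐ ≈ -0.14286)
W = 32 (W = -4 + 6² = -4 + 36 = 32)
g(j, S) = 32 - S/7 (g(j, S) = -S/7 + 32 = 32 - S/7)
√(48982 + g(-213, 0*(-10))) = √(48982 + (32 - 0*(-10))) = √(48982 + (32 - ⅐*0)) = √(48982 + (32 + 0)) = √(48982 + 32) = √49014 = 3*√5446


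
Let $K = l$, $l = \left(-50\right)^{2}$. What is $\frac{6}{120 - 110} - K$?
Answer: $- \frac{12497}{5} \approx -2499.4$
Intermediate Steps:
$l = 2500$
$K = 2500$
$\frac{6}{120 - 110} - K = \frac{6}{120 - 110} - 2500 = \frac{6}{10} - 2500 = 6 \cdot \frac{1}{10} - 2500 = \frac{3}{5} - 2500 = - \frac{12497}{5}$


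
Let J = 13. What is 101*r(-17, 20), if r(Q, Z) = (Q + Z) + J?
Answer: 1616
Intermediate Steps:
r(Q, Z) = 13 + Q + Z (r(Q, Z) = (Q + Z) + 13 = 13 + Q + Z)
101*r(-17, 20) = 101*(13 - 17 + 20) = 101*16 = 1616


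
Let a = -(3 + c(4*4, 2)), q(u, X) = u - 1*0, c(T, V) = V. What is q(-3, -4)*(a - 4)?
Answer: 27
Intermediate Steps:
q(u, X) = u (q(u, X) = u + 0 = u)
a = -5 (a = -(3 + 2) = -1*5 = -5)
q(-3, -4)*(a - 4) = -3*(-5 - 4) = -3*(-9) = 27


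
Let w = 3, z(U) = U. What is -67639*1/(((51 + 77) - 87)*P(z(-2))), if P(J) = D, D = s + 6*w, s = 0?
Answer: -67639/738 ≈ -91.652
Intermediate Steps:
D = 18 (D = 0 + 6*3 = 0 + 18 = 18)
P(J) = 18
-67639*1/(((51 + 77) - 87)*P(z(-2))) = -67639*1/(18*((51 + 77) - 87)) = -67639*1/(18*(128 - 87)) = -67639/(18*41) = -67639/738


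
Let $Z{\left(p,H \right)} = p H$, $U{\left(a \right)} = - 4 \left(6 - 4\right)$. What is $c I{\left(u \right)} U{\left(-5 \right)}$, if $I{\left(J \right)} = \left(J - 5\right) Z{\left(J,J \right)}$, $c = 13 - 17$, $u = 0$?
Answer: $0$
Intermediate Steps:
$U{\left(a \right)} = -8$ ($U{\left(a \right)} = \left(-4\right) 2 = -8$)
$Z{\left(p,H \right)} = H p$
$c = -4$
$I{\left(J \right)} = J^{2} \left(-5 + J\right)$ ($I{\left(J \right)} = \left(J - 5\right) J J = \left(-5 + J\right) J^{2} = J^{2} \left(-5 + J\right)$)
$c I{\left(u \right)} U{\left(-5 \right)} = - 4 \cdot 0^{2} \left(-5 + 0\right) \left(-8\right) = - 4 \cdot 0 \left(-5\right) \left(-8\right) = \left(-4\right) 0 \left(-8\right) = 0 \left(-8\right) = 0$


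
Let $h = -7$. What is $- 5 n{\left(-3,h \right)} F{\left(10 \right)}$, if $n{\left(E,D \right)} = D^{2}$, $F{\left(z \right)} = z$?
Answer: $-2450$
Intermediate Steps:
$- 5 n{\left(-3,h \right)} F{\left(10 \right)} = - 5 \left(-7\right)^{2} \cdot 10 = \left(-5\right) 49 \cdot 10 = \left(-245\right) 10 = -2450$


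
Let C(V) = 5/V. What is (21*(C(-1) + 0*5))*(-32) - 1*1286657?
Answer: -1283297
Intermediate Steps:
(21*(C(-1) + 0*5))*(-32) - 1*1286657 = (21*(5/(-1) + 0*5))*(-32) - 1*1286657 = (21*(5*(-1) + 0))*(-32) - 1286657 = (21*(-5 + 0))*(-32) - 1286657 = (21*(-5))*(-32) - 1286657 = -105*(-32) - 1286657 = 3360 - 1286657 = -1283297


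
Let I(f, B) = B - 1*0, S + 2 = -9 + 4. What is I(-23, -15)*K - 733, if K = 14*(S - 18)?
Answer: 4517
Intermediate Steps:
S = -7 (S = -2 + (-9 + 4) = -2 - 5 = -7)
I(f, B) = B (I(f, B) = B + 0 = B)
K = -350 (K = 14*(-7 - 18) = 14*(-25) = -350)
I(-23, -15)*K - 733 = -15*(-350) - 733 = 5250 - 733 = 4517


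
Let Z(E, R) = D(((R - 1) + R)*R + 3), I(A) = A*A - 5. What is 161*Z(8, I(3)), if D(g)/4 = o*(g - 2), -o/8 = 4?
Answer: -597632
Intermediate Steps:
o = -32 (o = -8*4 = -32)
I(A) = -5 + A² (I(A) = A² - 5 = -5 + A²)
D(g) = 256 - 128*g (D(g) = 4*(-32*(g - 2)) = 4*(-32*(-2 + g)) = 4*(64 - 32*g) = 256 - 128*g)
Z(E, R) = -128 - 128*R*(-1 + 2*R) (Z(E, R) = 256 - 128*(((R - 1) + R)*R + 3) = 256 - 128*(((-1 + R) + R)*R + 3) = 256 - 128*((-1 + 2*R)*R + 3) = 256 - 128*(R*(-1 + 2*R) + 3) = 256 - 128*(3 + R*(-1 + 2*R)) = 256 + (-384 - 128*R*(-1 + 2*R)) = -128 - 128*R*(-1 + 2*R))
161*Z(8, I(3)) = 161*(-128 - 256*(-5 + 3²)² + 128*(-5 + 3²)) = 161*(-128 - 256*(-5 + 9)² + 128*(-5 + 9)) = 161*(-128 - 256*4² + 128*4) = 161*(-128 - 256*16 + 512) = 161*(-128 - 4096 + 512) = 161*(-3712) = -597632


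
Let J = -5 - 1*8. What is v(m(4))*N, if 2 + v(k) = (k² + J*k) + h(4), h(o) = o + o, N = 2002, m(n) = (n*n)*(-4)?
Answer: 9877868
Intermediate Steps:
m(n) = -4*n² (m(n) = n²*(-4) = -4*n²)
J = -13 (J = -5 - 8 = -13)
h(o) = 2*o
v(k) = 6 + k² - 13*k (v(k) = -2 + ((k² - 13*k) + 2*4) = -2 + ((k² - 13*k) + 8) = -2 + (8 + k² - 13*k) = 6 + k² - 13*k)
v(m(4))*N = (6 + (-4*4²)² - (-52)*4²)*2002 = (6 + (-4*16)² - (-52)*16)*2002 = (6 + (-64)² - 13*(-64))*2002 = (6 + 4096 + 832)*2002 = 4934*2002 = 9877868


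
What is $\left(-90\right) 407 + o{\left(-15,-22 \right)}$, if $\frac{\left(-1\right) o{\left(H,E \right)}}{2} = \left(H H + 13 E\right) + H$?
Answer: $-36478$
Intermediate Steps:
$o{\left(H,E \right)} = - 26 E - 2 H - 2 H^{2}$ ($o{\left(H,E \right)} = - 2 \left(\left(H H + 13 E\right) + H\right) = - 2 \left(\left(H^{2} + 13 E\right) + H\right) = - 2 \left(H + H^{2} + 13 E\right) = - 26 E - 2 H - 2 H^{2}$)
$\left(-90\right) 407 + o{\left(-15,-22 \right)} = \left(-90\right) 407 - \left(-602 + 450\right) = -36630 + \left(572 + 30 - 450\right) = -36630 + 152 = -36478$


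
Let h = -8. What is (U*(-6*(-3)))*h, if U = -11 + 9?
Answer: 288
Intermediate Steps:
U = -2
(U*(-6*(-3)))*h = -(-12)*(-3)*(-8) = -2*18*(-8) = -36*(-8) = 288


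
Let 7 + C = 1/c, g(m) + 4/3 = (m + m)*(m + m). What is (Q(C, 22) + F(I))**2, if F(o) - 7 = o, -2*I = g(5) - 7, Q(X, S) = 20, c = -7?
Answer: 12769/36 ≈ 354.69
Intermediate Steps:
g(m) = -4/3 + 4*m**2 (g(m) = -4/3 + (m + m)*(m + m) = -4/3 + (2*m)*(2*m) = -4/3 + 4*m**2)
C = -50/7 (C = -7 + 1/(-7) = -7 - 1/7 = -50/7 ≈ -7.1429)
I = -275/6 (I = -((-4/3 + 4*5**2) - 7)/2 = -((-4/3 + 4*25) - 7)/2 = -((-4/3 + 100) - 7)/2 = -(296/3 - 7)/2 = -1/2*275/3 = -275/6 ≈ -45.833)
F(o) = 7 + o
(Q(C, 22) + F(I))**2 = (20 + (7 - 275/6))**2 = (20 - 233/6)**2 = (-113/6)**2 = 12769/36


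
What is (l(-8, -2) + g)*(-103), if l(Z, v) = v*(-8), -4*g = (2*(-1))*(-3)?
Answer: -2987/2 ≈ -1493.5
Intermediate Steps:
g = -3/2 (g = -2*(-1)*(-3)/4 = -(-1)*(-3)/2 = -¼*6 = -3/2 ≈ -1.5000)
l(Z, v) = -8*v
(l(-8, -2) + g)*(-103) = (-8*(-2) - 3/2)*(-103) = (16 - 3/2)*(-103) = (29/2)*(-103) = -2987/2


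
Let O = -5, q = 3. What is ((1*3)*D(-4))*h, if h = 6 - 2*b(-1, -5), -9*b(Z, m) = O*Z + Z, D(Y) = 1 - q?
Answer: -124/3 ≈ -41.333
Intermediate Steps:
D(Y) = -2 (D(Y) = 1 - 1*3 = 1 - 3 = -2)
b(Z, m) = 4*Z/9 (b(Z, m) = -(-5*Z + Z)/9 = -(-4)*Z/9 = 4*Z/9)
h = 62/9 (h = 6 - 8*(-1)/9 = 6 - 2*(-4/9) = 6 + 8/9 = 62/9 ≈ 6.8889)
((1*3)*D(-4))*h = ((1*3)*(-2))*(62/9) = (3*(-2))*(62/9) = -6*62/9 = -124/3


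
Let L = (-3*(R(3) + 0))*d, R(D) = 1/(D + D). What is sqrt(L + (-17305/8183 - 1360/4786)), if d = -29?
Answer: sqrt(378790276119742)/5594834 ≈ 3.4787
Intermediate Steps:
R(D) = 1/(2*D)
L = 29/2 (L = -3*((1/2)/3 + 0)*(-29) = -3*((1/2)*(1/3) + 0)*(-29) = -3*(1/6 + 0)*(-29) = -3*1/6*(-29) = -1/2*(-29) = 29/2 ≈ 14.500)
sqrt(L + (-17305/8183 - 1360/4786)) = sqrt(29/2 + (-17305/8183 - 1360/4786)) = sqrt(29/2 + (-17305*1/8183 - 1360*1/4786)) = sqrt(29/2 + (-17305/8183 - 680/2393)) = sqrt(29/2 - 46975305/19581919) = sqrt(473925041/39163838) = sqrt(378790276119742)/5594834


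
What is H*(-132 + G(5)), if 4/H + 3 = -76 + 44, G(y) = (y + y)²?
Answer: 128/35 ≈ 3.6571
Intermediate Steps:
G(y) = 4*y² (G(y) = (2*y)² = 4*y²)
H = -4/35 (H = 4/(-3 + (-76 + 44)) = 4/(-3 - 32) = 4/(-35) = 4*(-1/35) = -4/35 ≈ -0.11429)
H*(-132 + G(5)) = -4*(-132 + 4*5²)/35 = -4*(-132 + 4*25)/35 = -4*(-132 + 100)/35 = -4/35*(-32) = 128/35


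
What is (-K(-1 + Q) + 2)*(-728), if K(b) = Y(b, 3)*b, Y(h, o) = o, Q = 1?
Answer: -1456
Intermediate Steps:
K(b) = 3*b
(-K(-1 + Q) + 2)*(-728) = (-3*(-1 + 1) + 2)*(-728) = (-3*0 + 2)*(-728) = (-1*0 + 2)*(-728) = (0 + 2)*(-728) = 2*(-728) = -1456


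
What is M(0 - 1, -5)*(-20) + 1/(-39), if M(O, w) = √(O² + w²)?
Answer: -1/39 - 20*√26 ≈ -102.01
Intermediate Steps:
M(0 - 1, -5)*(-20) + 1/(-39) = √((0 - 1)² + (-5)²)*(-20) + 1/(-39) = √((-1)² + 25)*(-20) - 1/39 = √(1 + 25)*(-20) - 1/39 = √26*(-20) - 1/39 = -20*√26 - 1/39 = -1/39 - 20*√26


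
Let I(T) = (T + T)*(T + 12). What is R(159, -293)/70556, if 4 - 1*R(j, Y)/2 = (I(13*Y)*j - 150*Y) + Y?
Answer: -4599205467/35278 ≈ -1.3037e+5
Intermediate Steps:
I(T) = 2*T*(12 + T) (I(T) = (2*T)*(12 + T) = 2*T*(12 + T))
R(j, Y) = 8 + 298*Y - 52*Y*j*(12 + 13*Y) (R(j, Y) = 8 - 2*(((2*(13*Y)*(12 + 13*Y))*j - 150*Y) + Y) = 8 - 2*(((26*Y*(12 + 13*Y))*j - 150*Y) + Y) = 8 - 2*((26*Y*j*(12 + 13*Y) - 150*Y) + Y) = 8 - 2*((-150*Y + 26*Y*j*(12 + 13*Y)) + Y) = 8 - 2*(-149*Y + 26*Y*j*(12 + 13*Y)) = 8 + (298*Y - 52*Y*j*(12 + 13*Y)) = 8 + 298*Y - 52*Y*j*(12 + 13*Y))
R(159, -293)/70556 = (8 + 298*(-293) - 52*(-293)*159*(12 + 13*(-293)))/70556 = (8 - 87314 - 52*(-293)*159*(12 - 3809))*(1/70556) = (8 - 87314 - 52*(-293)*159*(-3797))*(1/70556) = (8 - 87314 - 9198323628)*(1/70556) = -9198410934*1/70556 = -4599205467/35278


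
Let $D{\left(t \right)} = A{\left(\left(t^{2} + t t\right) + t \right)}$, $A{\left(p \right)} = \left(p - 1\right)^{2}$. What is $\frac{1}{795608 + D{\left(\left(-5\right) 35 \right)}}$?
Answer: $\frac{1}{3730829084} \approx 2.6804 \cdot 10^{-10}$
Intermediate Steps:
$A{\left(p \right)} = \left(-1 + p\right)^{2}$
$D{\left(t \right)} = \left(-1 + t + 2 t^{2}\right)^{2}$ ($D{\left(t \right)} = \left(-1 + \left(\left(t^{2} + t t\right) + t\right)\right)^{2} = \left(-1 + \left(\left(t^{2} + t^{2}\right) + t\right)\right)^{2} = \left(-1 + \left(2 t^{2} + t\right)\right)^{2} = \left(-1 + \left(t + 2 t^{2}\right)\right)^{2} = \left(-1 + t + 2 t^{2}\right)^{2}$)
$\frac{1}{795608 + D{\left(\left(-5\right) 35 \right)}} = \frac{1}{795608 + \left(-1 + \left(-5\right) 35 \left(1 + 2 \left(\left(-5\right) 35\right)\right)\right)^{2}} = \frac{1}{795608 + \left(-1 - 175 \left(1 + 2 \left(-175\right)\right)\right)^{2}} = \frac{1}{795608 + \left(-1 - 175 \left(1 - 350\right)\right)^{2}} = \frac{1}{795608 + \left(-1 - -61075\right)^{2}} = \frac{1}{795608 + \left(-1 + 61075\right)^{2}} = \frac{1}{795608 + 61074^{2}} = \frac{1}{795608 + 3730033476} = \frac{1}{3730829084}$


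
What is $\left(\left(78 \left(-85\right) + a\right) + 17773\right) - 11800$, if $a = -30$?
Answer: $-687$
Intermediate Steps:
$\left(\left(78 \left(-85\right) + a\right) + 17773\right) - 11800 = \left(\left(78 \left(-85\right) - 30\right) + 17773\right) - 11800 = \left(\left(-6630 - 30\right) + 17773\right) - 11800 = \left(-6660 + 17773\right) - 11800 = 11113 - 11800 = -687$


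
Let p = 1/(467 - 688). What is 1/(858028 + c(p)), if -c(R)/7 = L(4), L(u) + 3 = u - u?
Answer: 1/858049 ≈ 1.1654e-6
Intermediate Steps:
L(u) = -3 (L(u) = -3 + (u - u) = -3 + 0 = -3)
p = -1/221 (p = 1/(-221) = -1/221 ≈ -0.0045249)
c(R) = 21 (c(R) = -7*(-3) = 21)
1/(858028 + c(p)) = 1/(858028 + 21) = 1/858049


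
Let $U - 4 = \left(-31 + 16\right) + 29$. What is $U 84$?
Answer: $1512$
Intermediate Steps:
$U = 18$ ($U = 4 + \left(\left(-31 + 16\right) + 29\right) = 4 + \left(-15 + 29\right) = 4 + 14 = 18$)
$U 84 = 18 \cdot 84 = 1512$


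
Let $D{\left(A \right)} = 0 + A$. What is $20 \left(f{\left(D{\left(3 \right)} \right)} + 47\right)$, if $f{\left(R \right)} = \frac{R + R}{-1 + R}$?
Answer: $1000$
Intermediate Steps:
$D{\left(A \right)} = A$
$f{\left(R \right)} = \frac{2 R}{-1 + R}$
$20 \left(f{\left(D{\left(3 \right)} \right)} + 47\right) = 20 \left(2 \cdot 3 \frac{1}{-1 + 3} + 47\right) = 20 \left(2 \cdot 3 \cdot \frac{1}{2} + 47\right) = 20 \left(3 + 47\right) = 20 \cdot 50 = 1000$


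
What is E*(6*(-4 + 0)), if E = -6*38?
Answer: 5472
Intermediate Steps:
E = -228
E*(6*(-4 + 0)) = -1368*(-4 + 0) = -1368*(-4) = -228*(-24) = 5472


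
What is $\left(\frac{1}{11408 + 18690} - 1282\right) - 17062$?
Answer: $- \frac{552117711}{30098} \approx -18344.0$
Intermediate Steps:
$\left(\frac{1}{11408 + 18690} - 1282\right) - 17062 = \left(\frac{1}{30098} + \left(-13469 + 12187\right)\right) - 17062 = \left(\frac{1}{30098} - 1282\right) - 17062 = - \frac{38585635}{30098} - 17062 = - \frac{552117711}{30098}$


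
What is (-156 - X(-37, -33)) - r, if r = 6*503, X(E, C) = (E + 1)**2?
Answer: -4470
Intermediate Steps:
X(E, C) = (1 + E)**2
r = 3018
(-156 - X(-37, -33)) - r = (-156 - (1 - 37)**2) - 1*3018 = (-156 - 1*(-36)**2) - 3018 = (-156 - 1*1296) - 3018 = (-156 - 1296) - 3018 = -1452 - 3018 = -4470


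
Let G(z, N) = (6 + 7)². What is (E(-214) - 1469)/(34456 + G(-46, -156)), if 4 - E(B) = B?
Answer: -1251/34625 ≈ -0.036130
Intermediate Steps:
G(z, N) = 169 (G(z, N) = 13² = 169)
E(B) = 4 - B
(E(-214) - 1469)/(34456 + G(-46, -156)) = ((4 - 1*(-214)) - 1469)/(34456 + 169) = ((4 + 214) - 1469)/34625 = (218 - 1469)*(1/34625) = -1251*1/34625 = -1251/34625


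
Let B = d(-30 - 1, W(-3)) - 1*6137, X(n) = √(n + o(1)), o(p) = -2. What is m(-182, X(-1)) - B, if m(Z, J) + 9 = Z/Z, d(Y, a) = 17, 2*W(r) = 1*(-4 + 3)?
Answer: 6112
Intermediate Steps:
X(n) = √(-2 + n) (X(n) = √(n - 2) = √(-2 + n))
W(r) = -½ (W(r) = (1*(-4 + 3))/2 = (1*(-1))/2 = (½)*(-1) = -½)
B = -6120 (B = 17 - 1*6137 = 17 - 6137 = -6120)
m(Z, J) = -8 (m(Z, J) = -9 + Z/Z = -9 + 1 = -8)
m(-182, X(-1)) - B = -8 - 1*(-6120) = -8 + 6120 = 6112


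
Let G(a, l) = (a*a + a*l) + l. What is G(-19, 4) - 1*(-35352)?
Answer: 35641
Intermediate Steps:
G(a, l) = l + a² + a*l (G(a, l) = (a² + a*l) + l = l + a² + a*l)
G(-19, 4) - 1*(-35352) = (4 + (-19)² - 19*4) - 1*(-35352) = (4 + 361 - 76) + 35352 = 289 + 35352 = 35641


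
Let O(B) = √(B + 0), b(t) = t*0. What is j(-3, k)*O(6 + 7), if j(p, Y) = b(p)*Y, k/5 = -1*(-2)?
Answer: 0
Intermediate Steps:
b(t) = 0
k = 10 (k = 5*(-1*(-2)) = 5*2 = 10)
O(B) = √B
j(p, Y) = 0 (j(p, Y) = 0*Y = 0)
j(-3, k)*O(6 + 7) = 0*√(6 + 7) = 0*√13 = 0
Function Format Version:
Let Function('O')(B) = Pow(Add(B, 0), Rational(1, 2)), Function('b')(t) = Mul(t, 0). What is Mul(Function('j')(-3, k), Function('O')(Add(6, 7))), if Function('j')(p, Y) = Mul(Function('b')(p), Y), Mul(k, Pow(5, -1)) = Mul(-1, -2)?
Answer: 0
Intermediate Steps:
Function('b')(t) = 0
k = 10 (k = Mul(5, Mul(-1, -2)) = Mul(5, 2) = 10)
Function('O')(B) = Pow(B, Rational(1, 2))
Function('j')(p, Y) = 0 (Function('j')(p, Y) = Mul(0, Y) = 0)
Mul(Function('j')(-3, k), Function('O')(Add(6, 7))) = Mul(0, Pow(Add(6, 7), Rational(1, 2))) = Mul(0, Pow(13, Rational(1, 2))) = 0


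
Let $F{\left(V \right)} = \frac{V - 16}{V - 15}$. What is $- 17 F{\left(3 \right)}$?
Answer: $- \frac{221}{12} \approx -18.417$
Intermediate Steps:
$F{\left(V \right)} = \frac{-16 + V}{-15 + V}$
$- 17 F{\left(3 \right)} = - 17 \frac{-16 + 3}{-15 + 3} = - 17 \frac{1}{-12} \left(-13\right) = - 17 \left(\left(- \frac{1}{12}\right) \left(-13\right)\right) = \left(-17\right) \frac{13}{12} = - \frac{221}{12}$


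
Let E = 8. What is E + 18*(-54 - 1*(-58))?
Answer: 80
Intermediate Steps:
E + 18*(-54 - 1*(-58)) = 8 + 18*(-54 - 1*(-58)) = 8 + 18*(-54 + 58) = 8 + 18*4 = 8 + 72 = 80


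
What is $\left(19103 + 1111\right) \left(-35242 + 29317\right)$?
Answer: $-119767950$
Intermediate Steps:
$\left(19103 + 1111\right) \left(-35242 + 29317\right) = 20214 \left(-5925\right) = -119767950$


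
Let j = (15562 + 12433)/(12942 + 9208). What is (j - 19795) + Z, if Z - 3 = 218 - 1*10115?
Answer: -131516671/4430 ≈ -29688.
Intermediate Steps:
Z = -9894 (Z = 3 + (218 - 1*10115) = 3 + (218 - 10115) = 3 - 9897 = -9894)
j = 5599/4430 (j = 27995/22150 = 27995*(1/22150) = 5599/4430 ≈ 1.2639)
(j - 19795) + Z = (5599/4430 - 19795) - 9894 = -87686251/4430 - 9894 = -131516671/4430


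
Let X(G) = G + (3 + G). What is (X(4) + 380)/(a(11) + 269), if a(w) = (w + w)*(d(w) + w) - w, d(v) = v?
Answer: 391/742 ≈ 0.52695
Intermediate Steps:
a(w) = -w + 4*w² (a(w) = (w + w)*(w + w) - w = (2*w)*(2*w) - w = 4*w² - w = -w + 4*w²)
X(G) = 3 + 2*G
(X(4) + 380)/(a(11) + 269) = ((3 + 2*4) + 380)/(11*(-1 + 4*11) + 269) = ((3 + 8) + 380)/(11*(-1 + 44) + 269) = (11 + 380)/(11*43 + 269) = 391/(473 + 269) = 391/742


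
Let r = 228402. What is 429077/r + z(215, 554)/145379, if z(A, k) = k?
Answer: 62505319891/33204854358 ≈ 1.8824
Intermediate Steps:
429077/r + z(215, 554)/145379 = 429077/228402 + 554/145379 = 62505319891/33204854358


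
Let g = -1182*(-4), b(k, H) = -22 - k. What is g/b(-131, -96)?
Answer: 4728/109 ≈ 43.376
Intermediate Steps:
g = 4728
g/b(-131, -96) = 4728/(-22 - 1*(-131)) = 4728/(-22 + 131) = 4728/109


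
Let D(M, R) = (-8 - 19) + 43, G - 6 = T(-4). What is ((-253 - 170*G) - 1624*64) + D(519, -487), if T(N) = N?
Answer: -104513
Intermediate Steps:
G = 2 (G = 6 - 4 = 2)
D(M, R) = 16 (D(M, R) = -27 + 43 = 16)
((-253 - 170*G) - 1624*64) + D(519, -487) = ((-253 - 170*2) - 1624*64) + 16 = ((-253 - 340) - 103936) + 16 = (-593 - 103936) + 16 = -104529 + 16 = -104513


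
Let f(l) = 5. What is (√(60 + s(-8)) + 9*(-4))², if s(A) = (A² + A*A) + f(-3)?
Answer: (36 - √193)² ≈ 488.74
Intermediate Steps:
s(A) = 5 + 2*A² (s(A) = (A² + A*A) + 5 = (A² + A²) + 5 = 2*A² + 5 = 5 + 2*A²)
(√(60 + s(-8)) + 9*(-4))² = (√(60 + (5 + 2*(-8)²)) + 9*(-4))² = (√(60 + (5 + 2*64)) - 36)² = (√(60 + (5 + 128)) - 36)² = (√(60 + 133) - 36)² = (√193 - 36)² = (-36 + √193)²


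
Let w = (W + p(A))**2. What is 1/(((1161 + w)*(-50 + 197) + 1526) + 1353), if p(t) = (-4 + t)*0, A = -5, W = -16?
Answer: 1/211178 ≈ 4.7353e-6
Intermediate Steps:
p(t) = 0
w = 256 (w = (-16 + 0)**2 = (-16)**2 = 256)
1/(((1161 + w)*(-50 + 197) + 1526) + 1353) = 1/(((1161 + 256)*(-50 + 197) + 1526) + 1353) = 1/((1417*147 + 1526) + 1353) = 1/((208299 + 1526) + 1353) = 1/(209825 + 1353) = 1/211178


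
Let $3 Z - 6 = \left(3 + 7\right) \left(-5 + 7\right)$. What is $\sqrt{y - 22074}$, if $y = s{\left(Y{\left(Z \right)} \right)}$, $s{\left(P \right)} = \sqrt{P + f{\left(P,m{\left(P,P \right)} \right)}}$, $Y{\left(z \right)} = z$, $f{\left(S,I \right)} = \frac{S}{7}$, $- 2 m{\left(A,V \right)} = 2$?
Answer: $\frac{\sqrt{-9734634 + 84 \sqrt{273}}}{21} \approx 148.56 i$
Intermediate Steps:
$m{\left(A,V \right)} = -1$ ($m{\left(A,V \right)} = \left(- \frac{1}{2}\right) 2 = -1$)
$Z = \frac{26}{3}$ ($Z = 2 + \frac{\left(3 + 7\right) \left(-5 + 7\right)}{3} = 2 + \frac{10 \cdot 2}{3} = 2 + \frac{1}{3} \cdot 20 = 2 + \frac{20}{3} = \frac{26}{3} \approx 8.6667$)
$f{\left(S,I \right)} = \frac{S}{7}$ ($f{\left(S,I \right)} = S \frac{1}{7} = \frac{S}{7}$)
$s{\left(P \right)} = \frac{2 \sqrt{14} \sqrt{P}}{7}$ ($s{\left(P \right)} = \sqrt{P + \frac{P}{7}} = \sqrt{\frac{8 P}{7}} = \frac{2 \sqrt{14} \sqrt{P}}{7}$)
$y = \frac{4 \sqrt{273}}{21}$ ($y = \frac{2 \sqrt{14} \sqrt{\frac{26}{3}}}{7} = \frac{2 \sqrt{14} \frac{\sqrt{78}}{3}}{7} = \frac{4 \sqrt{273}}{21} \approx 3.1472$)
$\sqrt{y - 22074} = \sqrt{\frac{4 \sqrt{273}}{21} - 22074} = \sqrt{-22074 + \frac{4 \sqrt{273}}{21}}$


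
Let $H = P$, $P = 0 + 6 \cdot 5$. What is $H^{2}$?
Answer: $900$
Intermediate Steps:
$P = 30$ ($P = 0 + 30 = 30$)
$H = 30$
$H^{2} = 30^{2} = 900$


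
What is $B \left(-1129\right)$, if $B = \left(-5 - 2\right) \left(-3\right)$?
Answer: $-23709$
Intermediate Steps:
$B = 21$ ($B = \left(-7\right) \left(-3\right) = 21$)
$B \left(-1129\right) = 21 \left(-1129\right) = -23709$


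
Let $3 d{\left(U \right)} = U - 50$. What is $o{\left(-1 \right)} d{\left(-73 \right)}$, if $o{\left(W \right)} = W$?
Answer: $41$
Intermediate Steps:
$d{\left(U \right)} = - \frac{50}{3} + \frac{U}{3}$ ($d{\left(U \right)} = \frac{U - 50}{3} = \frac{-50 + U}{3} = - \frac{50}{3} + \frac{U}{3}$)
$o{\left(-1 \right)} d{\left(-73 \right)} = - (- \frac{50}{3} + \frac{1}{3} \left(-73\right)) = - (- \frac{50}{3} - \frac{73}{3}) = \left(-1\right) \left(-41\right) = 41$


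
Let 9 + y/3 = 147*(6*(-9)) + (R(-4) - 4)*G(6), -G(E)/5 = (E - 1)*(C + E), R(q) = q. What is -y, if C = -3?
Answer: 22041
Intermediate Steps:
G(E) = -5*(-1 + E)*(-3 + E) (G(E) = -5*(E - 1)*(-3 + E) = -5*(-1 + E)*(-3 + E))
y = -22041 (y = -27 + 3*(147*(6*(-9)) + (-4 - 4)*(-15 - 5*6**2 + 20*6)) = -27 + 3*(147*(-54) - 8*(-15 - 5*36 + 120)) = -27 + 3*(-7938 - 8*(-15 - 180 + 120)) = -27 + 3*(-7938 - 8*(-75)) = -27 + 3*(-7938 + 600) = -27 + 3*(-7338) = -27 - 22014 = -22041)
-y = -1*(-22041) = 22041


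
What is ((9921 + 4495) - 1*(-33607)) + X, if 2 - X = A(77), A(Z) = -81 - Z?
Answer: 48183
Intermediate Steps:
X = 160 (X = 2 - (-81 - 1*77) = 2 - (-81 - 77) = 2 - 1*(-158) = 2 + 158 = 160)
((9921 + 4495) - 1*(-33607)) + X = ((9921 + 4495) - 1*(-33607)) + 160 = (14416 + 33607) + 160 = 48023 + 160 = 48183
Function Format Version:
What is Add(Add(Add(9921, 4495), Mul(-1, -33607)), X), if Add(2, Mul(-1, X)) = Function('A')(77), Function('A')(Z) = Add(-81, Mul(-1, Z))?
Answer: 48183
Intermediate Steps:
X = 160 (X = Add(2, Mul(-1, Add(-81, Mul(-1, 77)))) = Add(2, Mul(-1, Add(-81, -77))) = Add(2, Mul(-1, -158)) = Add(2, 158) = 160)
Add(Add(Add(9921, 4495), Mul(-1, -33607)), X) = Add(Add(Add(9921, 4495), Mul(-1, -33607)), 160) = Add(Add(14416, 33607), 160) = Add(48023, 160) = 48183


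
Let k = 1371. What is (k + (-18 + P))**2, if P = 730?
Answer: 4338889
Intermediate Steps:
(k + (-18 + P))**2 = (1371 + (-18 + 730))**2 = (1371 + 712)**2 = 2083**2 = 4338889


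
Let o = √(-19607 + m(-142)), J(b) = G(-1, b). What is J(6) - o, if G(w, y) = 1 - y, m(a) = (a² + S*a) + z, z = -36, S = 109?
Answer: -5 - I*√14957 ≈ -5.0 - 122.3*I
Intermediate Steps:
m(a) = -36 + a² + 109*a (m(a) = (a² + 109*a) - 36 = -36 + a² + 109*a)
J(b) = 1 - b
o = I*√14957 (o = √(-19607 + (-36 + (-142)² + 109*(-142))) = √(-19607 + (-36 + 20164 - 15478)) = √(-19607 + 4650) = √(-14957) = I*√14957 ≈ 122.3*I)
J(6) - o = (1 - 1*6) - I*√14957 = (1 - 6) - I*√14957 = -5 - I*√14957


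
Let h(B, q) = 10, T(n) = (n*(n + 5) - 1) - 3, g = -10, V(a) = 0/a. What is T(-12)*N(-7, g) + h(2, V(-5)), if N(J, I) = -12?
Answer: -950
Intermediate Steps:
V(a) = 0
T(n) = -4 + n*(5 + n) (T(n) = (n*(5 + n) - 1) - 3 = (-1 + n*(5 + n)) - 3 = -4 + n*(5 + n))
T(-12)*N(-7, g) + h(2, V(-5)) = (-4 + (-12)**2 + 5*(-12))*(-12) + 10 = (-4 + 144 - 60)*(-12) + 10 = 80*(-12) + 10 = -960 + 10 = -950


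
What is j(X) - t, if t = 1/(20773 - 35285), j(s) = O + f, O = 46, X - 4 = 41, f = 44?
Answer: 1306081/14512 ≈ 90.000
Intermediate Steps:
X = 45 (X = 4 + 41 = 45)
j(s) = 90 (j(s) = 46 + 44 = 90)
t = -1/14512 (t = 1/(-14512) = -1/14512 ≈ -6.8908e-5)
j(X) - t = 90 - 1*(-1/14512) = 90 + 1/14512 = 1306081/14512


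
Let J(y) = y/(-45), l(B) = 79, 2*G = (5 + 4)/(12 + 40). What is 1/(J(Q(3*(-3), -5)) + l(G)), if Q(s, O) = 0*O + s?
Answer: 5/396 ≈ 0.012626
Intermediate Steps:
G = 9/104 (G = ((5 + 4)/(12 + 40))/2 = (9/52)/2 = (9*(1/52))/2 = (1/2)*(9/52) = 9/104 ≈ 0.086538)
Q(s, O) = s (Q(s, O) = 0 + s = s)
J(y) = -y/45 (J(y) = y*(-1/45) = -y/45)
1/(J(Q(3*(-3), -5)) + l(G)) = 1/(-(-3)/15 + 79) = 1/(-1/45*(-9) + 79) = 1/(1/5 + 79) = 1/(396/5) = 5/396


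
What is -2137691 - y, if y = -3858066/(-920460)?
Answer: -14258426927/6670 ≈ -2.1377e+6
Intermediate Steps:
y = 27957/6670 (y = -3858066*(-1/920460) = 27957/6670 ≈ 4.1915)
-2137691 - y = -2137691 - 1*27957/6670 = -2137691 - 27957/6670 = -14258426927/6670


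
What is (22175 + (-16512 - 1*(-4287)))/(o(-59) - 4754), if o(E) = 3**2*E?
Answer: -1990/1057 ≈ -1.8827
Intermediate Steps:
o(E) = 9*E
(22175 + (-16512 - 1*(-4287)))/(o(-59) - 4754) = (22175 + (-16512 - 1*(-4287)))/(9*(-59) - 4754) = (22175 + (-16512 + 4287))/(-531 - 4754) = (22175 - 12225)/(-5285) = 9950*(-1/5285) = -1990/1057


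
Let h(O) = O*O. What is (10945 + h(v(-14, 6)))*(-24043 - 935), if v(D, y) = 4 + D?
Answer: -275882010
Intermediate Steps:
h(O) = O²
(10945 + h(v(-14, 6)))*(-24043 - 935) = (10945 + (4 - 14)²)*(-24043 - 935) = (10945 + (-10)²)*(-24978) = (10945 + 100)*(-24978) = 11045*(-24978) = -275882010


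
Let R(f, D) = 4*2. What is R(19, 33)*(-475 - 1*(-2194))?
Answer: 13752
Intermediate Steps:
R(f, D) = 8
R(19, 33)*(-475 - 1*(-2194)) = 8*(-475 - 1*(-2194)) = 8*(-475 + 2194) = 8*1719 = 13752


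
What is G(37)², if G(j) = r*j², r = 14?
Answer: 367335556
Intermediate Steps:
G(j) = 14*j²
G(37)² = (14*37²)² = (14*1369)² = 19166² = 367335556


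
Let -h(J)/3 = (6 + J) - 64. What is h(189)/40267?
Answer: -393/40267 ≈ -0.0097599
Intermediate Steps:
h(J) = 174 - 3*J (h(J) = -3*((6 + J) - 64) = -3*(-58 + J) = 174 - 3*J)
h(189)/40267 = (174 - 3*189)/40267 = (174 - 567)*(1/40267) = -393*1/40267 = -393/40267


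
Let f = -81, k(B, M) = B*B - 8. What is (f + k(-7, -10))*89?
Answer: -3560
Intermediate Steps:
k(B, M) = -8 + B**2 (k(B, M) = B**2 - 8 = -8 + B**2)
(f + k(-7, -10))*89 = (-81 + (-8 + (-7)**2))*89 = (-81 + (-8 + 49))*89 = (-81 + 41)*89 = -40*89 = -3560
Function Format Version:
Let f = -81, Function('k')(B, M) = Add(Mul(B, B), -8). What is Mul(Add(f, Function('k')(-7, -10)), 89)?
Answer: -3560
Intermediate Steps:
Function('k')(B, M) = Add(-8, Pow(B, 2)) (Function('k')(B, M) = Add(Pow(B, 2), -8) = Add(-8, Pow(B, 2)))
Mul(Add(f, Function('k')(-7, -10)), 89) = Mul(Add(-81, Add(-8, Pow(-7, 2))), 89) = Mul(Add(-81, Add(-8, 49)), 89) = Mul(Add(-81, 41), 89) = Mul(-40, 89) = -3560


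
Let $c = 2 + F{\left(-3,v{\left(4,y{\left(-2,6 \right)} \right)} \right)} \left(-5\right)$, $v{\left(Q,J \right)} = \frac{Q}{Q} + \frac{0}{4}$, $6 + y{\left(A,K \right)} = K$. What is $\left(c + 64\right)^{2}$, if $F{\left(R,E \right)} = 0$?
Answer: $4356$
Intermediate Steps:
$y{\left(A,K \right)} = -6 + K$
$v{\left(Q,J \right)} = 1$ ($v{\left(Q,J \right)} = 1 + 0 \cdot \frac{1}{4} = 1 + 0 = 1$)
$c = 2$ ($c = 2 + 0 \left(-5\right) = 2 + 0 = 2$)
$\left(c + 64\right)^{2} = \left(2 + 64\right)^{2} = 66^{2} = 4356$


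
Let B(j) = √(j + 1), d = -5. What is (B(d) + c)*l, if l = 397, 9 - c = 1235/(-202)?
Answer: 1212041/202 + 794*I ≈ 6000.2 + 794.0*I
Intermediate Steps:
c = 3053/202 (c = 9 - 1235/(-202) = 9 - 1235*(-1)/202 = 9 - 1*(-1235/202) = 9 + 1235/202 = 3053/202 ≈ 15.114)
B(j) = √(1 + j)
(B(d) + c)*l = (√(1 - 5) + 3053/202)*397 = (√(-4) + 3053/202)*397 = (2*I + 3053/202)*397 = (3053/202 + 2*I)*397 = 1212041/202 + 794*I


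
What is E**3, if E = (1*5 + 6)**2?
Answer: 1771561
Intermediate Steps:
E = 121 (E = (5 + 6)**2 = 11**2 = 121)
E**3 = 121**3 = 1771561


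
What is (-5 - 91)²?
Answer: 9216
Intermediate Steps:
(-5 - 91)² = (-96)² = 9216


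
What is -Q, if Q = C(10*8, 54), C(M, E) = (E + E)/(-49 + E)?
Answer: -108/5 ≈ -21.600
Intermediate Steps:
C(M, E) = 2*E/(-49 + E) (C(M, E) = (2*E)/(-49 + E) = 2*E/(-49 + E))
Q = 108/5 (Q = 2*54/(-49 + 54) = 2*54/5 = 2*54*(⅕) = 108/5 ≈ 21.600)
-Q = -1*108/5 = -108/5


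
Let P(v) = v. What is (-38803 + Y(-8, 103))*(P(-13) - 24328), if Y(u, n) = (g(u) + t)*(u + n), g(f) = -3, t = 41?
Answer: 856632813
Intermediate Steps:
Y(u, n) = 38*n + 38*u (Y(u, n) = (-3 + 41)*(u + n) = 38*(n + u) = 38*n + 38*u)
(-38803 + Y(-8, 103))*(P(-13) - 24328) = (-38803 + (38*103 + 38*(-8)))*(-13 - 24328) = (-38803 + (3914 - 304))*(-24341) = (-38803 + 3610)*(-24341) = -35193*(-24341) = 856632813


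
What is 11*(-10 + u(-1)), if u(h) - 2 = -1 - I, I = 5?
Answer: -154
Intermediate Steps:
u(h) = -4 (u(h) = 2 + (-1 - 1*5) = 2 + (-1 - 5) = 2 - 6 = -4)
11*(-10 + u(-1)) = 11*(-10 - 4) = 11*(-14) = -154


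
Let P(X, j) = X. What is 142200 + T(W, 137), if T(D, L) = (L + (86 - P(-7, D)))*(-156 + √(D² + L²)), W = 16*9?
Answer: 106320 + 230*√39505 ≈ 1.5203e+5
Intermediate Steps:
W = 144
T(D, L) = (-156 + √(D² + L²))*(93 + L) (T(D, L) = (L + (86 - 1*(-7)))*(-156 + √(D² + L²)) = (L + (86 + 7))*(-156 + √(D² + L²)) = (L + 93)*(-156 + √(D² + L²)) = (93 + L)*(-156 + √(D² + L²)) = (-156 + √(D² + L²))*(93 + L))
142200 + T(W, 137) = 142200 + (-14508 - 156*137 + 93*√(144² + 137²) + 137*√(144² + 137²)) = 142200 + (-14508 - 21372 + 93*√(20736 + 18769) + 137*√(20736 + 18769)) = 142200 + (-14508 - 21372 + 93*√39505 + 137*√39505) = 142200 + (-35880 + 230*√39505) = 106320 + 230*√39505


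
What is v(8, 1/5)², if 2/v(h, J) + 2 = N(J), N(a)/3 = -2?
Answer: 1/16 ≈ 0.062500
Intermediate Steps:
N(a) = -6 (N(a) = 3*(-2) = -6)
v(h, J) = -¼ (v(h, J) = 2/(-2 - 6) = 2/(-8) = 2*(-⅛) = -¼)
v(8, 1/5)² = (-¼)² = 1/16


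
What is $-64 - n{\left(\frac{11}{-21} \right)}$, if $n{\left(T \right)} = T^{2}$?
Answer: $- \frac{28345}{441} \approx -64.274$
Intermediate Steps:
$-64 - n{\left(\frac{11}{-21} \right)} = -64 - \left(\frac{11}{-21}\right)^{2} = -64 - \left(11 \left(- \frac{1}{21}\right)\right)^{2} = -64 - \left(- \frac{11}{21}\right)^{2} = -64 - \frac{121}{441} = - \frac{28345}{441}$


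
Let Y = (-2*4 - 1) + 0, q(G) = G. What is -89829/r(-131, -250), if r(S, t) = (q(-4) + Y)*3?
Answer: 29943/13 ≈ 2303.3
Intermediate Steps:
Y = -9 (Y = (-8 - 1) + 0 = -9 + 0 = -9)
r(S, t) = -39 (r(S, t) = (-4 - 9)*3 = -13*3 = -39)
-89829/r(-131, -250) = -89829/(-39) = -89829*(-1/39) = 29943/13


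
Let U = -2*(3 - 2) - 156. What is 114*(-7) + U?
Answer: -956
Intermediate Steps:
U = -158 (U = -2*1 - 156 = -2 - 156 = -158)
114*(-7) + U = 114*(-7) - 158 = -798 - 158 = -956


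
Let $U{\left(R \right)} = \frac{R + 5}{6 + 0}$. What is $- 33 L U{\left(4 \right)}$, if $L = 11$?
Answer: $- \frac{1089}{2} \approx -544.5$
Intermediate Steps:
$U{\left(R \right)} = \frac{5}{6} + \frac{R}{6}$ ($U{\left(R \right)} = \frac{5 + R}{6} = \left(5 + R\right) \frac{1}{6} = \frac{5}{6} + \frac{R}{6}$)
$- 33 L U{\left(4 \right)} = \left(-33\right) 11 \left(\frac{5}{6} + \frac{1}{6} \cdot 4\right) = - 363 \left(\frac{5}{6} + \frac{2}{3}\right) = \left(-363\right) \frac{3}{2} = - \frac{1089}{2}$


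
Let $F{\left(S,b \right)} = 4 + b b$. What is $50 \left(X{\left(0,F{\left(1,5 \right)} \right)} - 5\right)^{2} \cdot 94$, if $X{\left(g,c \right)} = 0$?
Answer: $117500$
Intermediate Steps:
$F{\left(S,b \right)} = 4 + b^{2}$
$50 \left(X{\left(0,F{\left(1,5 \right)} \right)} - 5\right)^{2} \cdot 94 = 50 \left(0 - 5\right)^{2} \cdot 94 = 50 \left(-5\right)^{2} \cdot 94 = 50 \cdot 25 \cdot 94 = 1250 \cdot 94 = 117500$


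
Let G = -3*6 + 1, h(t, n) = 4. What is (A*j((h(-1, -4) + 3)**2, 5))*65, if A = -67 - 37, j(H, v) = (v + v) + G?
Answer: 47320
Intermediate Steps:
G = -17 (G = -18 + 1 = -17)
j(H, v) = -17 + 2*v (j(H, v) = (v + v) - 17 = 2*v - 17 = -17 + 2*v)
A = -104
(A*j((h(-1, -4) + 3)**2, 5))*65 = -104*(-17 + 2*5)*65 = -104*(-17 + 10)*65 = -104*(-7)*65 = 728*65 = 47320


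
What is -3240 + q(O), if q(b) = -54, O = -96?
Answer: -3294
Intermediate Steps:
-3240 + q(O) = -3240 - 54 = -3294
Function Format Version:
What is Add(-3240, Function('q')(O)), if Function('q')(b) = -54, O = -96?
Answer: -3294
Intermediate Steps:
Add(-3240, Function('q')(O)) = Add(-3240, -54) = -3294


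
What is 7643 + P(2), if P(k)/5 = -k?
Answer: 7633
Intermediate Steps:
P(k) = -5*k (P(k) = 5*(-k) = -5*k)
7643 + P(2) = 7643 - 5*2 = 7643 - 10 = 7633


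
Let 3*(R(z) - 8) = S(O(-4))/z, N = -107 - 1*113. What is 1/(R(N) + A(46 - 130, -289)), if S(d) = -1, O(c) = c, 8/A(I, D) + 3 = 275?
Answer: 11220/90107 ≈ 0.12452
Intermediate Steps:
A(I, D) = 1/34 (A(I, D) = 8/(-3 + 275) = 8/272 = 8*(1/272) = 1/34)
N = -220 (N = -107 - 113 = -220)
R(z) = 8 - 1/(3*z) (R(z) = 8 + (-1/z)/3 = 8 - 1/(3*z))
1/(R(N) + A(46 - 130, -289)) = 1/((8 - ⅓/(-220)) + 1/34) = 1/((8 - ⅓*(-1/220)) + 1/34) = 1/((8 + 1/660) + 1/34) = 1/(5281/660 + 1/34) = 1/(90107/11220) = 11220/90107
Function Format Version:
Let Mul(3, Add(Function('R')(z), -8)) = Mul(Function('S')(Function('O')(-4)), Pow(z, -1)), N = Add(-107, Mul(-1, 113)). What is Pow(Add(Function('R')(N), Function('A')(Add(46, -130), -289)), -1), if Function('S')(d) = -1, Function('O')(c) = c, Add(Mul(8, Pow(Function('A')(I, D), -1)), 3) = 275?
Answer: Rational(11220, 90107) ≈ 0.12452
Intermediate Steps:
Function('A')(I, D) = Rational(1, 34) (Function('A')(I, D) = Mul(8, Pow(Add(-3, 275), -1)) = Mul(8, Pow(272, -1)) = Mul(8, Rational(1, 272)) = Rational(1, 34))
N = -220 (N = Add(-107, -113) = -220)
Function('R')(z) = Add(8, Mul(Rational(-1, 3), Pow(z, -1))) (Function('R')(z) = Add(8, Mul(Rational(1, 3), Mul(-1, Pow(z, -1)))) = Add(8, Mul(Rational(-1, 3), Pow(z, -1))))
Pow(Add(Function('R')(N), Function('A')(Add(46, -130), -289)), -1) = Pow(Add(Add(8, Mul(Rational(-1, 3), Pow(-220, -1))), Rational(1, 34)), -1) = Pow(Add(Add(8, Mul(Rational(-1, 3), Rational(-1, 220))), Rational(1, 34)), -1) = Pow(Add(Add(8, Rational(1, 660)), Rational(1, 34)), -1) = Pow(Add(Rational(5281, 660), Rational(1, 34)), -1) = Pow(Rational(90107, 11220), -1) = Rational(11220, 90107)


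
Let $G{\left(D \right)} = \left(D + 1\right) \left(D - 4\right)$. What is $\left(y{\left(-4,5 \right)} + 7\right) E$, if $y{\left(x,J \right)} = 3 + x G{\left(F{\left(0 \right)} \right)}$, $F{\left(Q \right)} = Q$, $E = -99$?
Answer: $-2574$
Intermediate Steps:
$G{\left(D \right)} = \left(1 + D\right) \left(-4 + D\right)$
$y{\left(x,J \right)} = 3 - 4 x$ ($y{\left(x,J \right)} = 3 + x \left(-4 + 0^{2} - 0\right) = 3 + x \left(-4 + 0 + 0\right) = 3 + x \left(-4\right) = 3 - 4 x$)
$\left(y{\left(-4,5 \right)} + 7\right) E = \left(\left(3 - -16\right) + 7\right) \left(-99\right) = \left(\left(3 + 16\right) + 7\right) \left(-99\right) = \left(19 + 7\right) \left(-99\right) = 26 \left(-99\right) = -2574$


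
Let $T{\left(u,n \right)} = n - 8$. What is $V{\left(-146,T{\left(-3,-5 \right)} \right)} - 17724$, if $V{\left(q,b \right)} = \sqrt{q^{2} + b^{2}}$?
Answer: $-17724 + \sqrt{21485} \approx -17577.0$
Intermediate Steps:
$T{\left(u,n \right)} = -8 + n$
$V{\left(q,b \right)} = \sqrt{b^{2} + q^{2}}$
$V{\left(-146,T{\left(-3,-5 \right)} \right)} - 17724 = \sqrt{\left(-8 - 5\right)^{2} + \left(-146\right)^{2}} - 17724 = \sqrt{\left(-13\right)^{2} + 21316} - 17724 = \sqrt{169 + 21316} - 17724 = \sqrt{21485} - 17724 = -17724 + \sqrt{21485}$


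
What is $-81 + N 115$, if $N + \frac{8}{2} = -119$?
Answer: $-14226$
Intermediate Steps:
$N = -123$ ($N = -4 - 119 = -123$)
$-81 + N 115 = -81 - 14145 = -14226$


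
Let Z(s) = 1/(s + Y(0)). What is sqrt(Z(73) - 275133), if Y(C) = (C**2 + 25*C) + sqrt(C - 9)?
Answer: sqrt(-7839706444778 - 16014*I)/5338 ≈ 5.3572e-7 - 524.53*I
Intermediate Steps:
Y(C) = C**2 + sqrt(-9 + C) + 25*C (Y(C) = (C**2 + 25*C) + sqrt(-9 + C) = C**2 + sqrt(-9 + C) + 25*C)
Z(s) = 1/(s + 3*I) (Z(s) = 1/(s + (0**2 + sqrt(-9 + 0) + 25*0)) = 1/(s + (0 + sqrt(-9) + 0)) = 1/(s + (0 + 3*I + 0)) = 1/(s + 3*I))
sqrt(Z(73) - 275133) = sqrt(1/(73 + 3*I) - 275133) = sqrt((73 - 3*I)/5338 - 275133) = sqrt(-275133 + (73 - 3*I)/5338)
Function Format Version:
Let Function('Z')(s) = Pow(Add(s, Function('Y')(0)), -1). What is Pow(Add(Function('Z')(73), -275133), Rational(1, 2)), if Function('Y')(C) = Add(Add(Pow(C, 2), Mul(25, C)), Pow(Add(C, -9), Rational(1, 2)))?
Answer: Mul(Rational(1, 5338), Pow(Add(-7839706444778, Mul(-16014, I)), Rational(1, 2))) ≈ Add(5.3572e-7, Mul(-524.53, I))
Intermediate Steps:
Function('Y')(C) = Add(Pow(C, 2), Pow(Add(-9, C), Rational(1, 2)), Mul(25, C)) (Function('Y')(C) = Add(Add(Pow(C, 2), Mul(25, C)), Pow(Add(-9, C), Rational(1, 2))) = Add(Pow(C, 2), Pow(Add(-9, C), Rational(1, 2)), Mul(25, C)))
Function('Z')(s) = Pow(Add(s, Mul(3, I)), -1) (Function('Z')(s) = Pow(Add(s, Add(Pow(0, 2), Pow(Add(-9, 0), Rational(1, 2)), Mul(25, 0))), -1) = Pow(Add(s, Add(0, Pow(-9, Rational(1, 2)), 0)), -1) = Pow(Add(s, Add(0, Mul(3, I), 0)), -1) = Pow(Add(s, Mul(3, I)), -1))
Pow(Add(Function('Z')(73), -275133), Rational(1, 2)) = Pow(Add(Pow(Add(73, Mul(3, I)), -1), -275133), Rational(1, 2)) = Pow(Add(Mul(Rational(1, 5338), Add(73, Mul(-3, I))), -275133), Rational(1, 2)) = Pow(Add(-275133, Mul(Rational(1, 5338), Add(73, Mul(-3, I)))), Rational(1, 2))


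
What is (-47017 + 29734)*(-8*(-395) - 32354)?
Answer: 504559902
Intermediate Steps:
(-47017 + 29734)*(-8*(-395) - 32354) = -17283*(3160 - 32354) = -17283*(-29194) = 504559902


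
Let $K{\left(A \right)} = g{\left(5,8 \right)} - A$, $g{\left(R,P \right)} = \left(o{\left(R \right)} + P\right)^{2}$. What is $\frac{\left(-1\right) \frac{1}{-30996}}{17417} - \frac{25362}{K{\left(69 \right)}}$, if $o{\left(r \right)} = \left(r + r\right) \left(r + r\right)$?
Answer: $- \frac{4563953880863}{2086548588180} \approx -2.1873$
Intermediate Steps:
$o{\left(r \right)} = 4 r^{2}$ ($o{\left(r \right)} = 2 r 2 r = 4 r^{2}$)
$g{\left(R,P \right)} = \left(P + 4 R^{2}\right)^{2}$ ($g{\left(R,P \right)} = \left(4 R^{2} + P\right)^{2} = \left(P + 4 R^{2}\right)^{2}$)
$K{\left(A \right)} = 11664 - A$ ($K{\left(A \right)} = \left(8 + 4 \cdot 5^{2}\right)^{2} - A = \left(8 + 4 \cdot 25\right)^{2} - A = \left(8 + 100\right)^{2} - A = 108^{2} - A = 11664 - A$)
$\frac{\left(-1\right) \frac{1}{-30996}}{17417} - \frac{25362}{K{\left(69 \right)}} = \frac{\left(-1\right) \frac{1}{-30996}}{17417} - \frac{25362}{11664 - 69} = \left(-1\right) \left(- \frac{1}{30996}\right) \frac{1}{17417} - \frac{25362}{11664 - 69} = \frac{1}{30996} \cdot \frac{1}{17417} - \frac{25362}{11595} = \frac{1}{539857332} - \frac{8454}{3865} = - \frac{4563953880863}{2086548588180}$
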